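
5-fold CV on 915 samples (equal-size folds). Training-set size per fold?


Fold size = 915/5 = 183
Training per fold = 915 - 183 = 732

732


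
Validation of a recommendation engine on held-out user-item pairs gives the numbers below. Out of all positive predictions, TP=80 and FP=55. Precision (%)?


Precision = TP/(TP+FP)
= 80/(80+55)
= 80/135 = 59.26%

59.26%


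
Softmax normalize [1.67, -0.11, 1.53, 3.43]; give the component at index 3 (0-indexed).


Exponentials: e^1.67=5.3122, e^-0.11=0.8958, e^1.53=4.6182, e^3.43=30.8766
Sum = 41.7028
Softmax = [0.1274, 0.0215, 0.1107, 0.7404]
p[3] = 30.8766/41.7028 = 0.7404

0.7404


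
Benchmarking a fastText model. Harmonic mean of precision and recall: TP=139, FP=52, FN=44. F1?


Precision = 139/191 = 0.7277
Recall = 139/183 = 0.7596
F1 = 2·P·R/(P+R) = 2·TP/(2·TP+FP+FN) = 278/(278+52+44) = 278/374 = 0.7433

0.7433


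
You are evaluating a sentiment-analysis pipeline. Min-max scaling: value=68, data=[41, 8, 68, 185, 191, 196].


min=8, max=196
(68-8)/(196-8) = 60/188 = 0.3191

0.3191


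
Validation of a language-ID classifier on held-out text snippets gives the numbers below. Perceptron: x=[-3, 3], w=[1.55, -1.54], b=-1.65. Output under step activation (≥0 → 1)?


z = (-3)·(1.55) + (3)·(-1.54) - 1.65
  = -10.92
step(z) = 0 (z<0)

0


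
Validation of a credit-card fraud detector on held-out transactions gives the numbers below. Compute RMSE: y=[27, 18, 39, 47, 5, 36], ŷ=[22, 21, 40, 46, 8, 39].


MSE = 54/6 = 9
RMSE = √(54/6) = 3.0

3.0


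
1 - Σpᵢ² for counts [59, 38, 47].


Probabilities: [59/144, 38/144, 47/144] ≈ [0.4097, 0.2639, 0.3264]
Σpᵢ² = (3481 + 1444 + 2209)/144² = 7134/20736
Gini = 1 - Σpᵢ² = 1 - 7134/20736 = 0.656

0.656


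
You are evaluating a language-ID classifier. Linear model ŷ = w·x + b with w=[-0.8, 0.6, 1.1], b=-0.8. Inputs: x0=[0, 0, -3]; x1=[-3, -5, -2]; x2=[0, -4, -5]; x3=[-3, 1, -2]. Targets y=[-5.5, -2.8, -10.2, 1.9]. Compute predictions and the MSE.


ŷ0 = (-0.8)·(0) + (0.6)·(0) + (1.1)·(-3) - 0.8 = -4.1
ŷ1 = (-0.8)·(-3) + (0.6)·(-5) + (1.1)·(-2) - 0.8 = -3.6
ŷ2 = (-0.8)·(0) + (0.6)·(-4) + (1.1)·(-5) - 0.8 = -8.7
ŷ3 = (-0.8)·(-3) + (0.6)·(1) + (1.1)·(-2) - 0.8 = 0.0
errors² = [1.96, 0.64, 2.25, 3.61]
MSE = 8.4600/4 = 2.115

2.115


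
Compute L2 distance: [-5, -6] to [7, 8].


d = √((-5-7)² + (-6-8)²)
  = √(144 + 196)
  = √340 = 18.4391

18.4391


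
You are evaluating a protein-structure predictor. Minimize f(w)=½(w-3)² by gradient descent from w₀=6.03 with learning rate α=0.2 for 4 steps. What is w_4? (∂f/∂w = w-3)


step 1: grad = 6.03-3 = 3.03; w = 6.03 - 0.2·(3.03) = 5.424
step 2: grad = 5.424-3 = 2.424; w = 5.424 - 0.2·(2.424) = 4.9392
step 3: grad = 4.9392-3 = 1.9392; w = 4.9392 - 0.2·(1.9392) = 4.55136
step 4: grad = 4.55136-3 = 1.55136; w = 4.55136 - 0.2·(1.55136) = 4.241088

4.241088


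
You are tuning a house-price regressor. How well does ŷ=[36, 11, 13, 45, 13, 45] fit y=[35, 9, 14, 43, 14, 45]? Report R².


ȳ = 26.6667
SS_res = Σ(y-ŷ)² = 11
SS_tot = Σ(y-ȳ)² = 1305.33
R² = 1 - SS_res/SS_tot = 1 - 0.0084 = 0.9916

0.9916


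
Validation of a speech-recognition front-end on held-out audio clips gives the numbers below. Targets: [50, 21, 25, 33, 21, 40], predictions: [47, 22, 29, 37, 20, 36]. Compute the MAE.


Absolute errors: |50-47|=3, |21-22|=1, |25-29|=4, |33-37|=4, |21-20|=1, |40-36|=4
Sum = 17
MAE = 17/6 = 17/6

17/6


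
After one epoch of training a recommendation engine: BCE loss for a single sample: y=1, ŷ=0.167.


BCE = -[y·ln(p) + (1-y)·ln(1-p)]
= -1·ln(0.167) - 0
= -ln(0.167) = 1.7898

1.7898


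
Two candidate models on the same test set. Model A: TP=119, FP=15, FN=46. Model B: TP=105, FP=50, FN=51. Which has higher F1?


Model A: P=119/134=0.8881, R=119/165=0.7212, F1=2PR/(P+R)=2TP/(2TP+FP+FN)=238/299=0.796
Model B: P=105/155=0.6774, R=105/156=0.6731, F1=2PR/(P+R)=2TP/(2TP+FP+FN)=210/311=0.6752
0.796 > 0.6752 → Model A

Model A


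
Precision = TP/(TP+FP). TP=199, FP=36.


Precision = TP/(TP+FP)
= 199/(199+36)
= 199/235 = 84.68%

84.68%


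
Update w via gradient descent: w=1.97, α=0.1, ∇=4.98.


w_new = w - α·∇
= 1.97 - 0.1·4.98
= 1.97 - 0.498
= 1.472

1.472


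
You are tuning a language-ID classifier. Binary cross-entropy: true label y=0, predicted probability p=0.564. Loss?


BCE = -[y·ln(p) + (1-y)·ln(1-p)]
= -0 - 1·ln(1-0.564)
= -ln(0.436) = 0.8301

0.8301


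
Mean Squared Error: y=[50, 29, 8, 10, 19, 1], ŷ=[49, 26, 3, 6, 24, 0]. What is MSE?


Squared errors: (50-49)²=1, (29-26)²=9, (8-3)²=25, (10-6)²=16, (19-24)²=25, (1-0)²=1
Sum = 77
MSE = 77/6 = 77/6

77/6


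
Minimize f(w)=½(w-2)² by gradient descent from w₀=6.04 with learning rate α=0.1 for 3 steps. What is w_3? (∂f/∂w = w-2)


step 1: grad = 6.04-2 = 4.04; w = 6.04 - 0.1·(4.04) = 5.636
step 2: grad = 5.636-2 = 3.636; w = 5.636 - 0.1·(3.636) = 5.2724
step 3: grad = 5.2724-2 = 3.2724; w = 5.2724 - 0.1·(3.2724) = 4.94516

4.94516


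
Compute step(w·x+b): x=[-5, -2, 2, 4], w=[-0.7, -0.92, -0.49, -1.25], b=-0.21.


z = (-5)·(-0.7) + (-2)·(-0.92) + (2)·(-0.49) + (4)·(-1.25) - 0.21
  = -0.85
step(z) = 0 (z<0)

0


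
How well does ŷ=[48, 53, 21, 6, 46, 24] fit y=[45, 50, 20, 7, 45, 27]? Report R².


ȳ = 32.3333
SS_res = Σ(y-ŷ)² = 30
SS_tot = Σ(y-ȳ)² = 1455.33
R² = 1 - SS_res/SS_tot = 1 - 0.0206 = 0.9794

0.9794


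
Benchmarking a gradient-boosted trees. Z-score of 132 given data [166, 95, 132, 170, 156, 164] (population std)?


μ = 147.1667, σ = 26.4223
z = (132 - 147.1667)/26.4223 = -0.574

-0.574


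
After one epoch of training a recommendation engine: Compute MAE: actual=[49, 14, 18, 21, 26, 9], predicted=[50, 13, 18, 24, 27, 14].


Absolute errors: |49-50|=1, |14-13|=1, |18-18|=0, |21-24|=3, |26-27|=1, |9-14|=5
Sum = 11
MAE = 11/6 = 11/6

11/6


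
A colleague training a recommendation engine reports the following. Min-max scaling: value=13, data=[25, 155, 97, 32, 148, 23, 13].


min=13, max=155
(13-13)/(155-13) = 0/142 = 0.0

0.0


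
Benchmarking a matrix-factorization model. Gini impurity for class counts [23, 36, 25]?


Probabilities: [23/84, 36/84, 25/84] ≈ [0.2738, 0.4286, 0.2976]
Σpᵢ² = (529 + 1296 + 625)/84² = 2450/7056
Gini = 1 - Σpᵢ² = 1 - 2450/7056 = 0.6528

0.6528


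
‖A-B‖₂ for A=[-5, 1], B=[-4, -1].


d = √((-5+ 4)² + (1+ 1)²)
  = √(1 + 4)
  = √5 = 2.2361

2.2361


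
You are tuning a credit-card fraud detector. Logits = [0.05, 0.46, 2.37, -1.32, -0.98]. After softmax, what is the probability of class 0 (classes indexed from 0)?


Exponentials: e^0.05=1.0513, e^0.46=1.5841, e^2.37=10.6974, e^-1.32=0.2671, e^-0.98=0.3753
Sum = 13.9752
Softmax = [0.0752, 0.1133, 0.7655, 0.0191, 0.0269]
p[0] = 1.0513/13.9752 = 0.0752

0.0752


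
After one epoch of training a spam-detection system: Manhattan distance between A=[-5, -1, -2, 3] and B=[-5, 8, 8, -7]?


d = |-5+ 5| + |-1-8| + |-2-8| + |3+ 7|
  = 0 + 9 + 10 + 10
  = 29

29


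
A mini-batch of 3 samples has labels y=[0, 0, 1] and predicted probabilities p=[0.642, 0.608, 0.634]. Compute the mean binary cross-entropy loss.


L[0] = -ln(1-0.642) = -ln(0.358) = 1.0272
L[1] = -ln(1-0.608) = -ln(0.392) = 0.9365
L[2] = -ln(0.634) = 0.4557
mean = (1.0272 + 0.9365 + 0.4557)/3 = 0.8065

0.8065


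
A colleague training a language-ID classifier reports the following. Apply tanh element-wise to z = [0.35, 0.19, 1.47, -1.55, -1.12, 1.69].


tanh(0.35) = 0.3364
tanh(0.19) = 0.1877
tanh(1.47) = 0.8996
tanh(-1.55) = -0.9138
tanh(-1.12) = -0.8076
tanh(1.69) = 0.9341
result = [0.3364, 0.1877, 0.8996, -0.9138, -0.8076, 0.9341]

[0.3364, 0.1877, 0.8996, -0.9138, -0.8076, 0.9341]


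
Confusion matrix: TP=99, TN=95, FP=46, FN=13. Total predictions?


Total = TP + TN + FP + FN
= 99 + 95 + 46 + 13
= 253
(Predicted positive: 145, predicted negative: 108)

253


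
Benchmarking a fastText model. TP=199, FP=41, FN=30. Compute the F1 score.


Precision = 199/240 = 0.8292
Recall = 199/229 = 0.869
F1 = 2·P·R/(P+R) = 2·TP/(2·TP+FP+FN) = 398/(398+41+30) = 398/469 = 0.8486

0.8486


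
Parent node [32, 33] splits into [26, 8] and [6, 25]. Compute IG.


Parent = [32, 33], H_parent = 0.9998
H_left = 0.7871 (n=34), H_right = 0.7088 (n=31)
H_children = (34/65)·0.7871 + (31/65)·0.7088 = 0.7498
IG = 0.9998 - 0.7498 = 0.25

0.25


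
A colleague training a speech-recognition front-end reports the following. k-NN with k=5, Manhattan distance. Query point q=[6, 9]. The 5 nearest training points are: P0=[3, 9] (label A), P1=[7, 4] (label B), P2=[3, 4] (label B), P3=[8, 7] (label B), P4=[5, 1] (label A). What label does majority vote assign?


d(q,P0) = 3  (label A)
d(q,P1) = 6  (label B)
d(q,P2) = 8  (label B)
d(q,P3) = 4  (label B)
d(q,P4) = 9  (label A)
Votes: A=2, B=3
Majority → B

B


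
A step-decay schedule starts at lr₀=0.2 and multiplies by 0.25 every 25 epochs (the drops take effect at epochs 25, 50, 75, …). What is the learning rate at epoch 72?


n_drops = ⌊72/25⌋ = 2
lr = 0.2·0.25^2 = 0.2·0.0625 = 0.0125

0.0125


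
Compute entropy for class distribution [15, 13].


Probabilities: [15/28, 13/28] ≈ [0.5357, 0.4643]
H = -((15/28)·log₂(15/28) + (13/28)·log₂(13/28))
  = 0.9963 bits

0.9963 bits


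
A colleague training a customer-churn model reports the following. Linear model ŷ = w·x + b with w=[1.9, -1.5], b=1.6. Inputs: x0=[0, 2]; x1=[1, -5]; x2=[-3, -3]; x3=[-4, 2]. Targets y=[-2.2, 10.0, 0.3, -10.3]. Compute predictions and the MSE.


ŷ0 = (1.9)·(0) + (-1.5)·(2) + 1.6 = -1.4
ŷ1 = (1.9)·(1) + (-1.5)·(-5) + 1.6 = 11.0
ŷ2 = (1.9)·(-3) + (-1.5)·(-3) + 1.6 = 0.4
ŷ3 = (1.9)·(-4) + (-1.5)·(2) + 1.6 = -9.0
errors² = [0.64, 1.0, 0.01, 1.69]
MSE = 3.3400/4 = 0.835

0.835


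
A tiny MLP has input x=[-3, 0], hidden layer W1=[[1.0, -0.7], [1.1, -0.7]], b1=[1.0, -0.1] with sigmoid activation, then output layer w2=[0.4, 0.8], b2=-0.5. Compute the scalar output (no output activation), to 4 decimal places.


z1[0] = (1.0)·(-3) + (-0.7)·(0) + 1.0 = -2.0
z1[1] = (1.1)·(-3) + (-0.7)·(0) - 0.1 = -3.4
h = sigmoid(z1) = [0.1192, 0.0323]
output = (0.4)·(0.1192) + (0.8)·(0.0323) - 0.5 = -0.4265

-0.4265


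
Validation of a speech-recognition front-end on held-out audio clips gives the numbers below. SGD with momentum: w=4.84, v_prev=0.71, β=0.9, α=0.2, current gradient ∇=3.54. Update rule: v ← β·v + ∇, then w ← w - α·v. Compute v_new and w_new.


v_new = 0.9·0.71 + 3.54 = 0.639 + 3.54 = 4.179
w_new = 4.84 - 0.2·4.179 = 4.84 - 0.8358 = 4.0042

v_new=4.179, w_new=4.0042


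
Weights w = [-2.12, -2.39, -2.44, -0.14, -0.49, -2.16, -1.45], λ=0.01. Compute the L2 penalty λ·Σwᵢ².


‖w‖₂² = (-2.12)² + (-2.39)² + (-2.44)² + (-0.14)² + (-0.49)² + (-2.16)² + (-1.45)²
     = 4.4944 + 5.7121 + 5.9536 + 0.0196 + 0.2401 + 4.6656 + 2.1025
     = 23.1879
λ·‖w‖₂² = 0.01·23.1879 = 0.231879

0.231879


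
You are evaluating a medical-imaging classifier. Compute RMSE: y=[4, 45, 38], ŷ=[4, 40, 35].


MSE = 34/3 = 11.3333
RMSE = √(34/3) = 3.3665

3.3665


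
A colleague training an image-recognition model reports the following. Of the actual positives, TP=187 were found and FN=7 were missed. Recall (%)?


Recall = TP/(TP+FN)
= 187/(187+7)
= 187/194 = 96.39%

96.39%


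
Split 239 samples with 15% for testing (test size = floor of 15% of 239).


Test = ⌊239·15/100⌋ = 35
Train = 239 - 35 = 204

Train: 204, Test: 35


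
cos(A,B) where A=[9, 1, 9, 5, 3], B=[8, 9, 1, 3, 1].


A·B = 9·8 + 1·9 + 9·1 + 5·3 + 3·1 = 108
‖A‖ = √197 = 14.0357, ‖B‖ = √156 = 12.49
cos = 108/(√197·√156) = 108/√30732 = 0.6161

0.6161


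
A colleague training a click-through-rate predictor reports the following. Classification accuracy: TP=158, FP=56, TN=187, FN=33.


Accuracy = (TP+TN)/(TP+TN+FP+FN)
= (158+187)/(434)
= 345/434 = 79.49%

79.49%


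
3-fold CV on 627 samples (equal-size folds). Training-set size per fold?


Fold size = 627/3 = 209
Training per fold = 627 - 209 = 418

418


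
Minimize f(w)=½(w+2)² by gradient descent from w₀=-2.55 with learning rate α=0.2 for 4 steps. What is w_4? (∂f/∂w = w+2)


step 1: grad = -2.55+2 = -0.55; w = -2.55 - 0.2·(-0.55) = -2.44
step 2: grad = -2.44+2 = -0.44; w = -2.44 - 0.2·(-0.44) = -2.352
step 3: grad = -2.352+2 = -0.352; w = -2.352 - 0.2·(-0.352) = -2.2816
step 4: grad = -2.2816+2 = -0.2816; w = -2.2816 - 0.2·(-0.2816) = -2.22528

-2.22528


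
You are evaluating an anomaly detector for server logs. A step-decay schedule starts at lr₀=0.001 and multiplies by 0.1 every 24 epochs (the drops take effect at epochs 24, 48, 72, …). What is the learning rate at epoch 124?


n_drops = ⌊124/24⌋ = 5
lr = 0.001·0.1^5 = 0.001·0.00001 = 0.00000001

0.00000001


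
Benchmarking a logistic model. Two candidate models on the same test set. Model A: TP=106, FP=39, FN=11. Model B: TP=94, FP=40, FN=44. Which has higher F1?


Model A: P=106/145=0.731, R=106/117=0.906, F1=2PR/(P+R)=2TP/(2TP+FP+FN)=212/262=0.8092
Model B: P=94/134=0.7015, R=94/138=0.6812, F1=2PR/(P+R)=2TP/(2TP+FP+FN)=188/272=0.6912
0.8092 > 0.6912 → Model A

Model A


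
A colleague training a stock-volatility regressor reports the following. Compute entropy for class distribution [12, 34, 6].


Probabilities: [12/52, 34/52, 6/52] ≈ [0.2308, 0.6538, 0.1154]
H = -((12/52)·log₂(12/52) + (34/52)·log₂(34/52) + (6/52)·log₂(6/52))
  = 1.2485 bits

1.2485 bits


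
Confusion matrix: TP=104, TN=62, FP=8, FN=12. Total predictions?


Total = TP + TN + FP + FN
= 104 + 62 + 8 + 12
= 186
(Predicted positive: 112, predicted negative: 74)

186


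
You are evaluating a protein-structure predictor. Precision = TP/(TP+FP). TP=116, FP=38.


Precision = TP/(TP+FP)
= 116/(116+38)
= 116/154 = 75.32%

75.32%


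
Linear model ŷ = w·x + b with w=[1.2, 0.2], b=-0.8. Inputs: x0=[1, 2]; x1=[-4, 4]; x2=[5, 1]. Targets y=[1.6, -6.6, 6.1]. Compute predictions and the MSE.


ŷ0 = (1.2)·(1) + (0.2)·(2) - 0.8 = 0.8
ŷ1 = (1.2)·(-4) + (0.2)·(4) - 0.8 = -4.8
ŷ2 = (1.2)·(5) + (0.2)·(1) - 0.8 = 5.4
errors² = [0.64, 3.24, 0.49]
MSE = 4.3700/3 = 1.4567

1.4567


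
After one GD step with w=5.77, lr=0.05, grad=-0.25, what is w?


w_new = w - α·∇
= 5.77 - 0.05·-0.25
= 5.77 + 0.0125
= 5.7825

5.7825


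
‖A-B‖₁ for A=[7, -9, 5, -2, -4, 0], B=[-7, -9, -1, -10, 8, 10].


d = |7+ 7| + |-9+ 9| + |5+ 1| + |-2+ 10| + |-4-8| + |0-10|
  = 14 + 0 + 6 + 8 + 12 + 10
  = 50

50


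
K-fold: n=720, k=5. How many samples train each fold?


Fold size = 720/5 = 144
Training per fold = 720 - 144 = 576

576


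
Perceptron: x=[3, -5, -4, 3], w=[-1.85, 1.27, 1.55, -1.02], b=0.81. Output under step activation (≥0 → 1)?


z = (3)·(-1.85) + (-5)·(1.27) + (-4)·(1.55) + (3)·(-1.02) + 0.81
  = -20.35
step(z) = 0 (z<0)

0


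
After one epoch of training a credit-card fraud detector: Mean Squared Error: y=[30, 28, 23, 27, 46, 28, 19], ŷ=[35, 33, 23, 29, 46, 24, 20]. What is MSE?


Squared errors: (30-35)²=25, (28-33)²=25, (23-23)²=0, (27-29)²=4, (46-46)²=0, (28-24)²=16, (19-20)²=1
Sum = 71
MSE = 71/7 = 71/7

71/7


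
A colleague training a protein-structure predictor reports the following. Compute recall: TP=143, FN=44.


Recall = TP/(TP+FN)
= 143/(143+44)
= 143/187 = 76.47%

76.47%


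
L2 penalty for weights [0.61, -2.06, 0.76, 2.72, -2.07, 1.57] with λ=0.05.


‖w‖₂² = (0.61)² + (-2.06)² + (0.76)² + (2.72)² + (-2.07)² + (1.57)²
     = 0.3721 + 4.2436 + 0.5776 + 7.3984 + 4.2849 + 2.4649
     = 19.3415
λ·‖w‖₂² = 0.05·19.3415 = 0.967075

0.967075


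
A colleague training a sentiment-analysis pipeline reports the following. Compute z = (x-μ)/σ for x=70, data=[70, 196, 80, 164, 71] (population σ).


μ = 116.2, σ = 53.1804
z = (70 - 116.2)/53.1804 = -0.8687

-0.8687


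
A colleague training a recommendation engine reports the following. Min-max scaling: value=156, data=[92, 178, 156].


min=92, max=178
(156-92)/(178-92) = 64/86 = 0.7442

0.7442


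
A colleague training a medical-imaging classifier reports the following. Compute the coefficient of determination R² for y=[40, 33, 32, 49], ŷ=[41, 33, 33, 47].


ȳ = 38.5
SS_res = Σ(y-ŷ)² = 6
SS_tot = Σ(y-ȳ)² = 185
R² = 1 - SS_res/SS_tot = 1 - 0.0324 = 0.9676

0.9676


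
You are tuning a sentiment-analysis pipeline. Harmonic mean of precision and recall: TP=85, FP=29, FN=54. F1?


Precision = 85/114 = 0.7456
Recall = 85/139 = 0.6115
F1 = 2·P·R/(P+R) = 2·TP/(2·TP+FP+FN) = 170/(170+29+54) = 170/253 = 0.6719

0.6719


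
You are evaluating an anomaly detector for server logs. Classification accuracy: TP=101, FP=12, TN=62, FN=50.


Accuracy = (TP+TN)/(TP+TN+FP+FN)
= (101+62)/(225)
= 163/225 = 72.44%

72.44%


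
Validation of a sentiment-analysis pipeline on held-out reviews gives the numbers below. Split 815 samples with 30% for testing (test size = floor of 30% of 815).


Test = ⌊815·30/100⌋ = 244
Train = 815 - 244 = 571

Train: 571, Test: 244


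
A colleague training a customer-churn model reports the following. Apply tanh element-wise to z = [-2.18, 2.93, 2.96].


tanh(-2.18) = -0.9748
tanh(2.93) = 0.9943
tanh(2.96) = 0.9946
result = [-0.9748, 0.9943, 0.9946]

[-0.9748, 0.9943, 0.9946]


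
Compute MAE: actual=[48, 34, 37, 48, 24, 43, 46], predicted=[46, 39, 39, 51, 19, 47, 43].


Absolute errors: |48-46|=2, |34-39|=5, |37-39|=2, |48-51|=3, |24-19|=5, |43-47|=4, |46-43|=3
Sum = 24
MAE = 24/7 = 24/7

24/7


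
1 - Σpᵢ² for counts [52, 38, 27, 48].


Probabilities: [52/165, 38/165, 27/165, 48/165] ≈ [0.3152, 0.2303, 0.1636, 0.2909]
Σpᵢ² = (2704 + 1444 + 729 + 2304)/165² = 7181/27225
Gini = 1 - Σpᵢ² = 1 - 7181/27225 = 0.7362

0.7362


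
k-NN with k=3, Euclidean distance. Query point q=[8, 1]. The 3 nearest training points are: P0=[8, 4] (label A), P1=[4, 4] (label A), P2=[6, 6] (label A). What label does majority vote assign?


d(q,P0) = 3.0  (label A)
d(q,P1) = 5.0  (label A)
d(q,P2) = 5.3852  (label A)
Votes: A=3, B=0
Majority → A

A


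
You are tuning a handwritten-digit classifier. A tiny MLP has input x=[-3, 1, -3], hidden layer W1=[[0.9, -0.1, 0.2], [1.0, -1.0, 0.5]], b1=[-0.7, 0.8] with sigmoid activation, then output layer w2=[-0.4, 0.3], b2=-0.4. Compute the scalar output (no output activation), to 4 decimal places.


z1[0] = (0.9)·(-3) + (-0.1)·(1) + (0.2)·(-3) - 0.7 = -4.1
z1[1] = (1.0)·(-3) + (-1.0)·(1) + (0.5)·(-3) + 0.8 = -4.7
h = sigmoid(z1) = [0.0163, 0.009]
output = (-0.4)·(0.0163) + (0.3)·(0.009) - 0.4 = -0.4038

-0.4038


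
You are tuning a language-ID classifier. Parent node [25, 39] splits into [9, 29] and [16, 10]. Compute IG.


Parent = [25, 39], H_parent = 0.9652
H_left = 0.7897 (n=38), H_right = 0.9612 (n=26)
H_children = (38/64)·0.7897 + (26/64)·0.9612 = 0.8594
IG = 0.9652 - 0.8594 = 0.1058

0.1058


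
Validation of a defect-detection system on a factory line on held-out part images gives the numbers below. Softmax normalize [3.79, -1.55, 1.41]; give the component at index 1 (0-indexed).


Exponentials: e^3.79=44.2564, e^-1.55=0.2122, e^1.41=4.096
Sum = 48.5646
Softmax = [0.9113, 0.0044, 0.0843]
p[1] = 0.2122/48.5646 = 0.0044

0.0044


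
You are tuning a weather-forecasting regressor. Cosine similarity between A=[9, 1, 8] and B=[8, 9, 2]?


A·B = 9·8 + 1·9 + 8·2 = 97
‖A‖ = √146 = 12.083, ‖B‖ = √149 = 12.2066
cos = 97/(√146·√149) = 97/√21754 = 0.6577

0.6577


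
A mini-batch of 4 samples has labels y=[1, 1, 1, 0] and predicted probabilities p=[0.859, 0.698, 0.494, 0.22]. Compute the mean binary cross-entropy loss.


L[0] = -ln(0.859) = 0.152
L[1] = -ln(0.698) = 0.3595
L[2] = -ln(0.494) = 0.7052
L[3] = -ln(1-0.22) = -ln(0.78) = 0.2485
mean = (0.152 + 0.3595 + 0.7052 + 0.2485)/4 = 0.3663

0.3663


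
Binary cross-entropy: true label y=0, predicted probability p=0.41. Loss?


BCE = -[y·ln(p) + (1-y)·ln(1-p)]
= -0 - 1·ln(1-0.41)
= -ln(0.59) = 0.5276

0.5276


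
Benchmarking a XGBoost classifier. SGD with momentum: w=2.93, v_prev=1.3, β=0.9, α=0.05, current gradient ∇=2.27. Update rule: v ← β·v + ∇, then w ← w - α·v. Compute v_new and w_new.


v_new = 0.9·1.3 + 2.27 = 1.17 + 2.27 = 3.44
w_new = 2.93 - 0.05·3.44 = 2.93 - 0.172 = 2.758

v_new=3.44, w_new=2.758


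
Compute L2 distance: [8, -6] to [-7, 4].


d = √((8+ 7)² + (-6-4)²)
  = √(225 + 100)
  = √325 = 18.0278

18.0278


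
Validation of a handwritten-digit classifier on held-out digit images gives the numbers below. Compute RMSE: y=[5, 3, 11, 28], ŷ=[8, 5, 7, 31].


MSE = 38/4 = 9.5
RMSE = √(38/4) = 3.0822

3.0822


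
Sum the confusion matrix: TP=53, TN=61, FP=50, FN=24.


Total = TP + TN + FP + FN
= 53 + 61 + 50 + 24
= 188
(Predicted positive: 103, predicted negative: 85)

188


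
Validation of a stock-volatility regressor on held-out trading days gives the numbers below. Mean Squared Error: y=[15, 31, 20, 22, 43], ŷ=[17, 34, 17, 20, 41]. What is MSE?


Squared errors: (15-17)²=4, (31-34)²=9, (20-17)²=9, (22-20)²=4, (43-41)²=4
Sum = 30
MSE = 30/5 = 6

6


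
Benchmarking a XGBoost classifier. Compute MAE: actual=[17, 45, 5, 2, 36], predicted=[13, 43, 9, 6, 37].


Absolute errors: |17-13|=4, |45-43|=2, |5-9|=4, |2-6|=4, |36-37|=1
Sum = 15
MAE = 15/5 = 3

3


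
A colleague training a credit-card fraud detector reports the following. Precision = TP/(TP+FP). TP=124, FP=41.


Precision = TP/(TP+FP)
= 124/(124+41)
= 124/165 = 75.15%

75.15%


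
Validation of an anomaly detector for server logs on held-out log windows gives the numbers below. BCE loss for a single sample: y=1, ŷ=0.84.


BCE = -[y·ln(p) + (1-y)·ln(1-p)]
= -1·ln(0.84) - 0
= -ln(0.84) = 0.1744

0.1744


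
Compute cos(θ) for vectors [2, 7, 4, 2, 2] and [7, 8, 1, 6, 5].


A·B = 2·7 + 7·8 + 4·1 + 2·6 + 2·5 = 96
‖A‖ = √77 = 8.775, ‖B‖ = √175 = 13.2288
cos = 96/(√77·√175) = 96/√13475 = 0.827

0.827


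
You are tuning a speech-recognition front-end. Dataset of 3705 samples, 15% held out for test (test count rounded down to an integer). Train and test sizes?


Test = ⌊3705·15/100⌋ = 555
Train = 3705 - 555 = 3150

Train: 3150, Test: 555


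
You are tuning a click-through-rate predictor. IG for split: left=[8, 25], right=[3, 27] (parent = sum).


Parent = [11, 52], H_parent = 0.6681
H_left = 0.799 (n=33), H_right = 0.469 (n=30)
H_children = (33/63)·0.799 + (30/63)·0.469 = 0.6419
IG = 0.6681 - 0.6419 = 0.0262

0.0262


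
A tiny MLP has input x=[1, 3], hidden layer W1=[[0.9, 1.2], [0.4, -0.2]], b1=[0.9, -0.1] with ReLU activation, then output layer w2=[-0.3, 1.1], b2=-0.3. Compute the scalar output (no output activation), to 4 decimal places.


z1[0] = (0.9)·(1) + (1.2)·(3) + 0.9 = 5.4
z1[1] = (0.4)·(1) + (-0.2)·(3) - 0.1 = -0.3
h = ReLU(z1) = [5.4, 0.0]
output = (-0.3)·(5.4) + (1.1)·(0.0) - 0.3 = -1.92

-1.92


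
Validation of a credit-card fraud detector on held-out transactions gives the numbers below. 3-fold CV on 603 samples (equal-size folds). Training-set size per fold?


Fold size = 603/3 = 201
Training per fold = 603 - 201 = 402

402


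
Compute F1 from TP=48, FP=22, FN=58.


Precision = 48/70 = 0.6857
Recall = 48/106 = 0.4528
F1 = 2·P·R/(P+R) = 2·TP/(2·TP+FP+FN) = 96/(96+22+58) = 96/176 = 0.5455

0.5455


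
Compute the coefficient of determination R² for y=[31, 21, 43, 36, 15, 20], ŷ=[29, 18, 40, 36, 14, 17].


ȳ = 27.6667
SS_res = Σ(y-ŷ)² = 32
SS_tot = Σ(y-ȳ)² = 579.33
R² = 1 - SS_res/SS_tot = 1 - 0.0552 = 0.9448

0.9448


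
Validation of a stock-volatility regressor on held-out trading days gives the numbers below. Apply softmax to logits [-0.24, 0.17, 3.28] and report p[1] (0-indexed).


Exponentials: e^-0.24=0.7866, e^0.17=1.1853, e^3.28=26.5758
Sum = 28.5477
Softmax = [0.0276, 0.0415, 0.9309]
p[1] = 1.1853/28.5477 = 0.0415

0.0415


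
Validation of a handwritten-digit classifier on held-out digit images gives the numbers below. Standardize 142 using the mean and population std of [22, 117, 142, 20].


μ = 75.25, σ = 54.9699
z = (142 - 75.25)/54.9699 = 1.2143

1.2143


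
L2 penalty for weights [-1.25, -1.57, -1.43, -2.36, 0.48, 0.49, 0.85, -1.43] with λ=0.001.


‖w‖₂² = (-1.25)² + (-1.57)² + (-1.43)² + (-2.36)² + (0.48)² + (0.49)² + (0.85)² + (-1.43)²
     = 1.5625 + 2.4649 + 2.0449 + 5.5696 + 0.2304 + 0.2401 + 0.7225 + 2.0449
     = 14.8798
λ·‖w‖₂² = 0.001·14.8798 = 0.01488

0.01488


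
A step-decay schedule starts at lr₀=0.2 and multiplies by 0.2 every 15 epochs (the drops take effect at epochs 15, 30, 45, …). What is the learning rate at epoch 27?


n_drops = ⌊27/15⌋ = 1
lr = 0.2·0.2^1 = 0.2·0.2 = 0.04

0.04


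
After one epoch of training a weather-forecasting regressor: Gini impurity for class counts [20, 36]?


Probabilities: [20/56, 36/56] ≈ [0.3571, 0.6429]
Σpᵢ² = (400 + 1296)/56² = 1696/3136
Gini = 1 - Σpᵢ² = 1 - 1696/3136 = 0.4592

0.4592


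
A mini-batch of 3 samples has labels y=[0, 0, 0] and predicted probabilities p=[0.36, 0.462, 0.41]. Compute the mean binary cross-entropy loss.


L[0] = -ln(1-0.36) = -ln(0.64) = 0.4463
L[1] = -ln(1-0.462) = -ln(0.538) = 0.6199
L[2] = -ln(1-0.41) = -ln(0.59) = 0.5276
mean = (0.4463 + 0.6199 + 0.5276)/3 = 0.5313

0.5313


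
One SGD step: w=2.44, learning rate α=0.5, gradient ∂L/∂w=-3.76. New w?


w_new = w - α·∇
= 2.44 - 0.5·-3.76
= 2.44 + 1.88
= 4.32

4.32


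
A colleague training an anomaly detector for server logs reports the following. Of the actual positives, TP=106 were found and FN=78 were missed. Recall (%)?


Recall = TP/(TP+FN)
= 106/(106+78)
= 106/184 = 57.61%

57.61%


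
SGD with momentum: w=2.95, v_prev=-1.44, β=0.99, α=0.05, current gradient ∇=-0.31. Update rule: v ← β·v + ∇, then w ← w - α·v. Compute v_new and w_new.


v_new = 0.99·-1.44 - 0.31 = -1.4256 - 0.31 = -1.7356
w_new = 2.95 - 0.05·-1.7356 = 2.95 + 0.08678 = 3.03678

v_new=-1.7356, w_new=3.03678


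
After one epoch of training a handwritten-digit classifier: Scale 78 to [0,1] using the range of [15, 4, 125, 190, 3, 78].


min=3, max=190
(78-3)/(190-3) = 75/187 = 0.4011

0.4011


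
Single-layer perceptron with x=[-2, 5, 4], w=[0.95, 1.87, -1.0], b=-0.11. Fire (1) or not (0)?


z = (-2)·(0.95) + (5)·(1.87) + (4)·(-1.0) - 0.11
  = 3.34
step(z) = 1 (z≥0)

1


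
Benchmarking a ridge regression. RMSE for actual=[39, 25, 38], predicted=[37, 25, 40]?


MSE = 8/3 = 2.6667
RMSE = √(8/3) = 1.633

1.633


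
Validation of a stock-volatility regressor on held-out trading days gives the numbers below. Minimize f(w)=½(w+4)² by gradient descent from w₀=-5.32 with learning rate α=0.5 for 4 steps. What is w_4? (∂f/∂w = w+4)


step 1: grad = -5.32+4 = -1.32; w = -5.32 - 0.5·(-1.32) = -4.66
step 2: grad = -4.66+4 = -0.66; w = -4.66 - 0.5·(-0.66) = -4.33
step 3: grad = -4.33+4 = -0.33; w = -4.33 - 0.5·(-0.33) = -4.165
step 4: grad = -4.165+4 = -0.165; w = -4.165 - 0.5·(-0.165) = -4.0825

-4.0825


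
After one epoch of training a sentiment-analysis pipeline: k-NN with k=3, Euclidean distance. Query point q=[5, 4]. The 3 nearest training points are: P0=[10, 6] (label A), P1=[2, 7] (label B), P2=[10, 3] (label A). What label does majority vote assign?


d(q,P0) = 5.3852  (label A)
d(q,P1) = 4.2426  (label B)
d(q,P2) = 5.099  (label A)
Votes: A=2, B=1
Majority → A

A


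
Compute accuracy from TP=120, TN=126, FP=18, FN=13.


Accuracy = (TP+TN)/(TP+TN+FP+FN)
= (120+126)/(277)
= 246/277 = 88.81%

88.81%


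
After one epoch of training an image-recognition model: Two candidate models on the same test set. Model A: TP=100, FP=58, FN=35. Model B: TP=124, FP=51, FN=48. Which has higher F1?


Model A: P=100/158=0.6329, R=100/135=0.7407, F1=2PR/(P+R)=2TP/(2TP+FP+FN)=200/293=0.6826
Model B: P=124/175=0.7086, R=124/172=0.7209, F1=2PR/(P+R)=2TP/(2TP+FP+FN)=248/347=0.7147
0.6826 < 0.7147 → Model B

Model B


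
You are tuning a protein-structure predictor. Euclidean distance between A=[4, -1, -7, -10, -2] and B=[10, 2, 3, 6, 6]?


d = √((4-10)² + (-1-2)² + (-7-3)² + (-10-6)² + (-2-6)²)
  = √(36 + 9 + 100 + 256 + 64)
  = √465 = 21.5639

21.5639


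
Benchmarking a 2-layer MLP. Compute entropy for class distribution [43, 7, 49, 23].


Probabilities: [43/122, 7/122, 49/122, 23/122] ≈ [0.3525, 0.0574, 0.4016, 0.1885]
H = -((43/122)·log₂(43/122) + (7/122)·log₂(7/122) + (49/122)·log₂(49/122) + (23/122)·log₂(23/122))
  = 1.7492 bits

1.7492 bits


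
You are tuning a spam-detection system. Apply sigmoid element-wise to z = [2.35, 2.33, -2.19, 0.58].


σ(2.35) = 1/(1+e^-2.35) = 0.9129
σ(2.33) = 1/(1+e^-2.33) = 0.9113
σ(-2.19) = 1/(1+e^2.19) = 0.1007
σ(0.58) = 1/(1+e^-0.58) = 0.6411
result = [0.9129, 0.9113, 0.1007, 0.6411]

[0.9129, 0.9113, 0.1007, 0.6411]


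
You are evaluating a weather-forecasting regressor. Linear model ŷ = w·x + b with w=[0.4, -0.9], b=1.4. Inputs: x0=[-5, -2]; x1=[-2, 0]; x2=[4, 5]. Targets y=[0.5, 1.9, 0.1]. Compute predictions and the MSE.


ŷ0 = (0.4)·(-5) + (-0.9)·(-2) + 1.4 = 1.2
ŷ1 = (0.4)·(-2) + (-0.9)·(0) + 1.4 = 0.6
ŷ2 = (0.4)·(4) + (-0.9)·(5) + 1.4 = -1.5
errors² = [0.49, 1.69, 2.56]
MSE = 4.7400/3 = 1.58

1.58


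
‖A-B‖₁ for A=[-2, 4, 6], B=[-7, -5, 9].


d = |-2+ 7| + |4+ 5| + |6-9|
  = 5 + 9 + 3
  = 17

17


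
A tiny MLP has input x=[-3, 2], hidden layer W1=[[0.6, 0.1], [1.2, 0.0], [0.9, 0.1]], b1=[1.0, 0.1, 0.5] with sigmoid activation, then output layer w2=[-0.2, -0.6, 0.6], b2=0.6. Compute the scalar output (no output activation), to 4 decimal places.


z1[0] = (0.6)·(-3) + (0.1)·(2) + 1.0 = -0.6
z1[1] = (1.2)·(-3) + (0.0)·(2) + 0.1 = -3.5
z1[2] = (0.9)·(-3) + (0.1)·(2) + 0.5 = -2.0
h = sigmoid(z1) = [0.3543, 0.0293, 0.1192]
output = (-0.2)·(0.3543) + (-0.6)·(0.0293) + (0.6)·(0.1192) + 0.6 = 0.5831

0.5831


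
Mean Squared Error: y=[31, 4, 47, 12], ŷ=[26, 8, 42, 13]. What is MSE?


Squared errors: (31-26)²=25, (4-8)²=16, (47-42)²=25, (12-13)²=1
Sum = 67
MSE = 67/4 = 67/4

67/4


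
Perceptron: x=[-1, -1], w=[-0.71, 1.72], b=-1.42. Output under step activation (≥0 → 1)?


z = (-1)·(-0.71) + (-1)·(1.72) - 1.42
  = -2.43
step(z) = 0 (z<0)

0


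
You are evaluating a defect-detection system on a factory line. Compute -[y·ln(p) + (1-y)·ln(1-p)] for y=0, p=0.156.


BCE = -[y·ln(p) + (1-y)·ln(1-p)]
= -0 - 1·ln(1-0.156)
= -ln(0.844) = 0.1696

0.1696


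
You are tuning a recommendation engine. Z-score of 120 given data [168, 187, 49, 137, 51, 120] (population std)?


μ = 118.6667, σ = 53.0304
z = (120 - 118.6667)/53.0304 = 0.0251

0.0251


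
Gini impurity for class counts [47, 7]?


Probabilities: [47/54, 7/54] ≈ [0.8704, 0.1296]
Σpᵢ² = (2209 + 49)/54² = 2258/2916
Gini = 1 - Σpᵢ² = 1 - 2258/2916 = 0.2257

0.2257


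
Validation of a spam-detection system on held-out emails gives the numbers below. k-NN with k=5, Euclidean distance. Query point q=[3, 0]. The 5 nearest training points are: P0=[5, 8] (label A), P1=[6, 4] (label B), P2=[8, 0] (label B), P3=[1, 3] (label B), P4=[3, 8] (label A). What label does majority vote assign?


d(q,P0) = 8.2462  (label A)
d(q,P1) = 5.0  (label B)
d(q,P2) = 5.0  (label B)
d(q,P3) = 3.6056  (label B)
d(q,P4) = 8.0  (label A)
Votes: A=2, B=3
Majority → B

B


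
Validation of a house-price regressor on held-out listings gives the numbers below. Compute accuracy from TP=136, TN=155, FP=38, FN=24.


Accuracy = (TP+TN)/(TP+TN+FP+FN)
= (136+155)/(353)
= 291/353 = 82.44%

82.44%


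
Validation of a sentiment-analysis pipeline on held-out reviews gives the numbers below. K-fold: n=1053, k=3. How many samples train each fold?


Fold size = 1053/3 = 351
Training per fold = 1053 - 351 = 702

702


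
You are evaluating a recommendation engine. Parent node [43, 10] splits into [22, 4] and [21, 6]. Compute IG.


Parent = [43, 10], H_parent = 0.6987
H_left = 0.6194 (n=26), H_right = 0.7642 (n=27)
H_children = (26/53)·0.6194 + (27/53)·0.7642 = 0.6932
IG = 0.6987 - 0.6932 = 0.0055

0.0055


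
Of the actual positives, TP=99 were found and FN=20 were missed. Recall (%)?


Recall = TP/(TP+FN)
= 99/(99+20)
= 99/119 = 83.19%

83.19%


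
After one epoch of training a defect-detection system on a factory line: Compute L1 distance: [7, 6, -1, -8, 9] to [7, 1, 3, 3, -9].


d = |7-7| + |6-1| + |-1-3| + |-8-3| + |9+ 9|
  = 0 + 5 + 4 + 11 + 18
  = 38

38


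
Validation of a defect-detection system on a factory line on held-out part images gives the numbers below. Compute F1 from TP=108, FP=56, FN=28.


Precision = 108/164 = 0.6585
Recall = 108/136 = 0.7941
F1 = 2·P·R/(P+R) = 2·TP/(2·TP+FP+FN) = 216/(216+56+28) = 216/300 = 0.72

0.72


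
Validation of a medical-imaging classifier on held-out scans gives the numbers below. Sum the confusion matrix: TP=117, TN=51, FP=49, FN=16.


Total = TP + TN + FP + FN
= 117 + 51 + 49 + 16
= 233
(Predicted positive: 166, predicted negative: 67)

233


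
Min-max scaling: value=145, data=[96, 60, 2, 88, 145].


min=2, max=145
(145-2)/(145-2) = 143/143 = 1.0

1.0


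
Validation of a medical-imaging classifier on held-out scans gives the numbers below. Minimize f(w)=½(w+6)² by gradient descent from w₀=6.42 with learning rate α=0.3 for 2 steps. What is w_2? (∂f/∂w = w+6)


step 1: grad = 6.42+6 = 12.42; w = 6.42 - 0.3·(12.42) = 2.694
step 2: grad = 2.694+6 = 8.694; w = 2.694 - 0.3·(8.694) = 0.0858

0.0858


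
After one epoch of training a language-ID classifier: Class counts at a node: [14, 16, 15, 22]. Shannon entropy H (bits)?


Probabilities: [14/67, 16/67, 15/67, 22/67] ≈ [0.209, 0.2388, 0.2239, 0.3284]
H = -((14/67)·log₂(14/67) + (16/67)·log₂(16/67) + (15/67)·log₂(15/67) + (22/67)·log₂(22/67))
  = 1.9763 bits

1.9763 bits


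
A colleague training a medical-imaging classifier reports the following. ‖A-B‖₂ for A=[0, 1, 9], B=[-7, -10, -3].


d = √((0+ 7)² + (1+ 10)² + (9+ 3)²)
  = √(49 + 121 + 144)
  = √314 = 17.72

17.72


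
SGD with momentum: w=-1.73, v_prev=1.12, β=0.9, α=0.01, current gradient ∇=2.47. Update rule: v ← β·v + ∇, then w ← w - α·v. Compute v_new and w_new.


v_new = 0.9·1.12 + 2.47 = 1.008 + 2.47 = 3.478
w_new = -1.73 - 0.01·3.478 = -1.73 - 0.03478 = -1.76478

v_new=3.478, w_new=-1.76478


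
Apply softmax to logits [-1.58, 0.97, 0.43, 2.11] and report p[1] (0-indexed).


Exponentials: e^-1.58=0.206, e^0.97=2.6379, e^0.43=1.5373, e^2.11=8.2482
Sum = 12.6294
Softmax = [0.0163, 0.2089, 0.1217, 0.6531]
p[1] = 2.6379/12.6294 = 0.2089

0.2089


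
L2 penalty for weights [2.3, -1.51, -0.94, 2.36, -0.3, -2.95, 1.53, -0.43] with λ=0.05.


‖w‖₂² = (2.3)² + (-1.51)² + (-0.94)² + (2.36)² + (-0.3)² + (-2.95)² + (1.53)² + (-0.43)²
     = 5.29 + 2.2801 + 0.8836 + 5.5696 + 0.09 + 8.7025 + 2.3409 + 0.1849
     = 25.3416
λ·‖w‖₂² = 0.05·25.3416 = 1.26708

1.26708


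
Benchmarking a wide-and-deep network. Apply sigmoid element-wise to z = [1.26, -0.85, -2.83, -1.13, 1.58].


σ(1.26) = 1/(1+e^-1.26) = 0.779
σ(-0.85) = 1/(1+e^0.85) = 0.2994
σ(-2.83) = 1/(1+e^2.83) = 0.0557
σ(-1.13) = 1/(1+e^1.13) = 0.2442
σ(1.58) = 1/(1+e^-1.58) = 0.8292
result = [0.779, 0.2994, 0.0557, 0.2442, 0.8292]

[0.779, 0.2994, 0.0557, 0.2442, 0.8292]


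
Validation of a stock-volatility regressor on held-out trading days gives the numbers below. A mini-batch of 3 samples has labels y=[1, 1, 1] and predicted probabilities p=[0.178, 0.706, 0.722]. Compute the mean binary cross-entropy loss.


L[0] = -ln(0.178) = 1.726
L[1] = -ln(0.706) = 0.3481
L[2] = -ln(0.722) = 0.3257
mean = (1.726 + 0.3481 + 0.3257)/3 = 0.7999

0.7999


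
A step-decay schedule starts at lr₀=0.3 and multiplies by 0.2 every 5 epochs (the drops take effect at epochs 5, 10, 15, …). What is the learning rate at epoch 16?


n_drops = ⌊16/5⌋ = 3
lr = 0.3·0.2^3 = 0.3·0.008 = 0.0024

0.0024


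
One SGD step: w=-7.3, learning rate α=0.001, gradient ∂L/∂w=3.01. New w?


w_new = w - α·∇
= -7.3 - 0.001·3.01
= -7.3 - 0.00301
= -7.30301

-7.30301


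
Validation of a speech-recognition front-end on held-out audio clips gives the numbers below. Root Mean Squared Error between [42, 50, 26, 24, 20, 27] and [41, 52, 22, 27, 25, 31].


MSE = 71/6 = 11.8333
RMSE = √(71/6) = 3.44

3.44


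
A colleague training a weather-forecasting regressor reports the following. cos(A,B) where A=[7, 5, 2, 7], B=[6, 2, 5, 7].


A·B = 7·6 + 5·2 + 2·5 + 7·7 = 111
‖A‖ = √127 = 11.2694, ‖B‖ = √114 = 10.6771
cos = 111/(√127·√114) = 111/√14478 = 0.9225

0.9225


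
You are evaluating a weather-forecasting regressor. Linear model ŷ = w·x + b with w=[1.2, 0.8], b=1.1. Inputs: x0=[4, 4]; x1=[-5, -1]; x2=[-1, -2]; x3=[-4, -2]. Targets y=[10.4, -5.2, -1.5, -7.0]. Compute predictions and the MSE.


ŷ0 = (1.2)·(4) + (0.8)·(4) + 1.1 = 9.1
ŷ1 = (1.2)·(-5) + (0.8)·(-1) + 1.1 = -5.7
ŷ2 = (1.2)·(-1) + (0.8)·(-2) + 1.1 = -1.7
ŷ3 = (1.2)·(-4) + (0.8)·(-2) + 1.1 = -5.3
errors² = [1.69, 0.25, 0.04, 2.89]
MSE = 4.8700/4 = 1.2175

1.2175


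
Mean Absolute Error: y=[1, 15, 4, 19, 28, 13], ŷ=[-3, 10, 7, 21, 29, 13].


Absolute errors: |1+ 3|=4, |15-10|=5, |4-7|=3, |19-21|=2, |28-29|=1, |13-13|=0
Sum = 15
MAE = 15/6 = 5/2

5/2


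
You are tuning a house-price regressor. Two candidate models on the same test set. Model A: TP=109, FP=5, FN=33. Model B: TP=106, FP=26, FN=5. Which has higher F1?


Model A: P=109/114=0.9561, R=109/142=0.7676, F1=2PR/(P+R)=2TP/(2TP+FP+FN)=218/256=0.8516
Model B: P=106/132=0.803, R=106/111=0.955, F1=2PR/(P+R)=2TP/(2TP+FP+FN)=212/243=0.8724
0.8516 < 0.8724 → Model B

Model B


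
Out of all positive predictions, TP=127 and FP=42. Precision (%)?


Precision = TP/(TP+FP)
= 127/(127+42)
= 127/169 = 75.15%

75.15%


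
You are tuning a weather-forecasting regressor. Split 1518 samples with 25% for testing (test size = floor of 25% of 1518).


Test = ⌊1518·25/100⌋ = 379
Train = 1518 - 379 = 1139

Train: 1139, Test: 379


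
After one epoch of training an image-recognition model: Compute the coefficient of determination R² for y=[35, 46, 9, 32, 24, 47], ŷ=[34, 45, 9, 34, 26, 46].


ȳ = 32.1667
SS_res = Σ(y-ŷ)² = 11
SS_tot = Σ(y-ȳ)² = 1022.83
R² = 1 - SS_res/SS_tot = 1 - 0.0108 = 0.9892

0.9892


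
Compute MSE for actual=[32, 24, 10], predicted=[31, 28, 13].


Squared errors: (32-31)²=1, (24-28)²=16, (10-13)²=9
Sum = 26
MSE = 26/3 = 26/3

26/3


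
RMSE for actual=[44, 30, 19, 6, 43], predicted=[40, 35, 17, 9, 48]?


MSE = 79/5 = 15.8
RMSE = √(79/5) = 3.9749

3.9749


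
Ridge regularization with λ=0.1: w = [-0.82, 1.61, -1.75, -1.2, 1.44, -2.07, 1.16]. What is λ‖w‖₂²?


‖w‖₂² = (-0.82)² + (1.61)² + (-1.75)² + (-1.2)² + (1.44)² + (-2.07)² + (1.16)²
     = 0.6724 + 2.5921 + 3.0625 + 1.44 + 2.0736 + 4.2849 + 1.3456
     = 15.4711
λ·‖w‖₂² = 0.1·15.4711 = 1.54711

1.54711


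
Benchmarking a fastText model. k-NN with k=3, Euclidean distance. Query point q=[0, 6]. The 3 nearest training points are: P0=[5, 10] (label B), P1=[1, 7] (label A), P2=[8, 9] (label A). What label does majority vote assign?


d(q,P0) = 6.4031  (label B)
d(q,P1) = 1.4142  (label A)
d(q,P2) = 8.544  (label A)
Votes: A=2, B=1
Majority → A

A
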